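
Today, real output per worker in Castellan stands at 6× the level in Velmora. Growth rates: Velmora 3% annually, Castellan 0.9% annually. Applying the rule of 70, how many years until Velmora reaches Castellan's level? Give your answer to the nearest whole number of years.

86 years

Velmora gains on Castellan at 3% − 0.9% = 2.1 points a year.
At that relative rate the gap halves every 70/2.1 ≈ 33.33 years.
A 6× gap takes log₂(6) ≈ 2.58 halvings to close: 2.58 × 33.33 ≈ 86 years.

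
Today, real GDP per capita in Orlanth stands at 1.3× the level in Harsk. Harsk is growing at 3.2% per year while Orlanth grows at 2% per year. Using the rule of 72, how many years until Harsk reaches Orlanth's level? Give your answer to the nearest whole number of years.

Harsk gains on Orlanth at 3.2% − 2% = 1.2 points a year.
At that relative rate the gap halves every 72/1.2 ≈ 60.00 years.
A 1.3× gap takes log₂(1.3) ≈ 0.38 halvings to close: 0.38 × 60.00 ≈ 23 years.

roughly 23 years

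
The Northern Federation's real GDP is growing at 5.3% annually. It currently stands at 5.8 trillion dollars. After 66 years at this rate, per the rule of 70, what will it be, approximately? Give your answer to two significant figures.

approximately 190 trillion dollars

It doubles every 70/5.3 ≈ 13.21 years, so 66 years is 5.00 doublings.
2^5.00 ≈ 32.00; 5.8 × 32.00 ≈ 190 trillion dollars.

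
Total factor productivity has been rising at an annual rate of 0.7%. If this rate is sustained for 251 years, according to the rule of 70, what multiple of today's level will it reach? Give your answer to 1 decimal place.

Doubles every ≈ 100.00 years (70/0.7).
251 years is 2.51 doublings; 2^2.51 ≈ 5.7×.

5.7 times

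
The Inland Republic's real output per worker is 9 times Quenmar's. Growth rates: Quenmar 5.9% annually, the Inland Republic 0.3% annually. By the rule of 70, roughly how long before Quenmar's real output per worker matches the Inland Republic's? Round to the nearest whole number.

The growth-rate gap is 5.9% − 0.3% = 5.6 percentage points.
So the ratio between them halves every 70/5.6 ≈ 12.50 years.
A 9 times gap takes log₂(9) ≈ 3.17 halvings to close: 3.17 × 12.50 ≈ 40 years.

roughly 40 years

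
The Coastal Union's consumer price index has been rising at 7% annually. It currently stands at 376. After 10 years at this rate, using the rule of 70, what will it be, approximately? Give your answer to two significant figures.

It doubles every 70/7 ≈ 10.00 years, so 10 years is 1.00 doublings.
2^1.00 ≈ 2.00; 376 × 2.00 ≈ 750.

approximately 750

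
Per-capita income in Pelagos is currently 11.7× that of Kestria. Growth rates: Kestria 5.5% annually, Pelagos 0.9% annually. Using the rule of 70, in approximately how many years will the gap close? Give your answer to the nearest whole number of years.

about 54 years

What matters is the difference: 4.6 pp.
Rule of 70 on the gap: the ratio halves every 70/4.6 ≈ 15.22 years.
An 11.7× gap takes log₂(11.7) ≈ 3.55 halvings to close: 3.55 × 15.22 ≈ 54 years.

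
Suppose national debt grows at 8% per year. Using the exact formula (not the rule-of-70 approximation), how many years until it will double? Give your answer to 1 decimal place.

9.0 years

t = ln(2) / ln(1 + 0.08) = 0.6931 / 0.076961 ≈ 9.01.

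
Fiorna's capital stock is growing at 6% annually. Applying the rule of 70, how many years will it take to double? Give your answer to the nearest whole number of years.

70/6 ≈ 11.67, so it doubles roughly every 12 years.

12 years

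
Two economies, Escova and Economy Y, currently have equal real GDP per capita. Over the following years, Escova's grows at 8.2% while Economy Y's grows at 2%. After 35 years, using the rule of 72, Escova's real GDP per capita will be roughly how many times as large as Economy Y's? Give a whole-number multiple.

Rate gap = 8.2% − 2% = 6.2 points.
The ratio doubles every 72/6.2 ≈ 11.61 years.
35/11.61 ≈ 3.01 doublings → ratio ≈ 2^3.01 ≈ 8.

≈ 8 times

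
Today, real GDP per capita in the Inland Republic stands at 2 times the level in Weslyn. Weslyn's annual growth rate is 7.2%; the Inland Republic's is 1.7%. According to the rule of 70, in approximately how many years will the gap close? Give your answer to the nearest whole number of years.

The growth-rate gap is 7.2% − 1.7% = 5.5 percentage points.
So the ratio between them halves every 70/5.5 ≈ 12.73 years.
A 2 times gap closes after 1 halving: 1 × 12.73 ≈ 13 years.

around 13 years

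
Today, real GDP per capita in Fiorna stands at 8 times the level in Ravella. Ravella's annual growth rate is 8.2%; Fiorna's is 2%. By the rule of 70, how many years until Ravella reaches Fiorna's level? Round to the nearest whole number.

approximately 34 years

What matters is the difference: 6.2 pp.
Rule of 70 on the gap: the ratio halves every 70/6.2 ≈ 11.29 years.
An 8 times gap closes after 3 halvings: 3 × 11.29 ≈ 34 years.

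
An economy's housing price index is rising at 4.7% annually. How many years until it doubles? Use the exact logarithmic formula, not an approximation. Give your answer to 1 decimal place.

15.1 years

t = ln(2) / ln(1 + 0.047) = 0.6931 / 0.045929 ≈ 15.09.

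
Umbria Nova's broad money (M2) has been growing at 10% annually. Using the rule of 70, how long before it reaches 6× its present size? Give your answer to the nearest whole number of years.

Doubling time ≈ 70/10 = 7.00 years.
6× is log₂ 6 ≈ 2.58 doublings, so ≈ 2.58 × 7.00 = 18 years.

approximately 18 years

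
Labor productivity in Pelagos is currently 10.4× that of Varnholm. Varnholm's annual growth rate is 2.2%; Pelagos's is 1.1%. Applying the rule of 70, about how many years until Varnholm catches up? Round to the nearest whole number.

The growth-rate gap is 2.2% − 1.1% = 1.1 percentage points.
So the ratio between them halves every 70/1.1 ≈ 63.64 years.
A 10.4× gap takes log₂(10.4) ≈ 3.38 halvings to close: 3.38 × 63.64 ≈ 215 years.

around 215 years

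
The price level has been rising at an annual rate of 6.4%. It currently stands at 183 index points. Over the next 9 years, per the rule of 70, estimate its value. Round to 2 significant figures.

approximately 320 index points

Doubling time ≈ 70/6.4 = 10.94 years.
9 years is 9/10.94 ≈ 0.82 doublings, a factor of 2^0.82 ≈ 1.77.
183 × 1.77 ≈ 320 index points.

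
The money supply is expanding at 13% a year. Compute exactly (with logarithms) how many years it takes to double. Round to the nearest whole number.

t = ln(2) / ln(1 + 0.13) = 0.6931 / 0.122218 ≈ 5.67.
≈ 6 years.

6 years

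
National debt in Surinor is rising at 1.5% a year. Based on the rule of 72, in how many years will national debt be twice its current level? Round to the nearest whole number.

Doubling time ≈ 72 / 1.5 = 48.00 years.

roughly 48 years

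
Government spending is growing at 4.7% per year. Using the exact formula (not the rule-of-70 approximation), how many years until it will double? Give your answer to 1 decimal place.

t = ln(2) / ln(1 + 0.047) = 0.6931 / 0.045929 ≈ 15.09.

15.1 years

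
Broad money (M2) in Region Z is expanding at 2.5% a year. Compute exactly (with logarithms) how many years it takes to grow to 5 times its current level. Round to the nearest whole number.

65 years

t = ln(5) / ln(1 + 0.025) = 1.6094 / 0.024693 ≈ 65.18.
≈ 65 years.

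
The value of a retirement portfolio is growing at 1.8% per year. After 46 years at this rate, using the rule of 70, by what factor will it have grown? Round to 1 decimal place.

Doubling time ≈ 70/1.8 = 38.89 years.
46 years / 38.89 ≈ 1.18 doublings → factor 2^1.18 ≈ 2.3.

approximately 2.3 times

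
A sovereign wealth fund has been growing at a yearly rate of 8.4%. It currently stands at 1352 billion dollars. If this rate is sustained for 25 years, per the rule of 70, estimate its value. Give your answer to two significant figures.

It doubles every 70/8.4 ≈ 8.33 years, so 25 years is 3.00 doublings.
2^3.00 ≈ 8.00; 1352 × 8.00 ≈ 11000 billion dollars.

roughly 11000 billion dollars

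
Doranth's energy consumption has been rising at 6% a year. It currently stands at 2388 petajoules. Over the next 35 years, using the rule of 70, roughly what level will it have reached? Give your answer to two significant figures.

It doubles every 70/6 ≈ 11.67 years, so 35 years is 3.00 doublings.
2^3.00 ≈ 8.00; 2388 × 8.00 ≈ 19000 petajoules.

around 19000 petajoules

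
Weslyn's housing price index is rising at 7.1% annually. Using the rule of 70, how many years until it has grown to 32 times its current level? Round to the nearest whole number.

approximately 49 years

Doubling time ≈ 70/7.1 = 9.86 years.
32× is 5 doublings, so 5 × 9.86 ≈ 49 years.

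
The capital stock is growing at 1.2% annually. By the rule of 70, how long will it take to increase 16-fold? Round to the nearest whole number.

One doubling takes 70/1.2 = 58.33 years.
16× is 4 doublings, so 4 × 58.33 ≈ 233 years.

≈ 233 years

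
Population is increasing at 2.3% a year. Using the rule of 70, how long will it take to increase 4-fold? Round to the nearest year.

61 years

One doubling takes 70/2.3 = 30.43 years.
Getting to 4× needs 2 doublings: 2 × 30.43 ≈ 61 years.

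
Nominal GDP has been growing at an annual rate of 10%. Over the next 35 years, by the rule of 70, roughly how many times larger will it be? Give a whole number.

≈ 32 times

At 10% one doubling takes ≈ 7.00 years; 35 years is 5 of them, so ×32.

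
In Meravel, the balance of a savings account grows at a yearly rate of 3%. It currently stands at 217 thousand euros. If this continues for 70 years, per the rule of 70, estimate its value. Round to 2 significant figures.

roughly 1700 thousand euros

It doubles every 70/3 ≈ 23.33 years, so 70 years is 3.00 doublings.
2^3.00 ≈ 8.00; 217 × 8.00 ≈ 1700 thousand euros.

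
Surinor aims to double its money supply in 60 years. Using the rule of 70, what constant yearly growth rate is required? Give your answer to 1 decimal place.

70 / 60 ≈ 1.17, so about 1.2% per year.

around 1.2%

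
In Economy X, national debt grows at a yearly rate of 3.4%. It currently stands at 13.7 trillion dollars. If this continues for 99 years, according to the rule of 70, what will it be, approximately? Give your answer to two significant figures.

roughly 380 trillion dollars

It doubles every 70/3.4 ≈ 20.59 years, so 99 years is 4.81 doublings.
2^4.81 ≈ 28.05; 13.7 × 28.05 ≈ 380 trillion dollars.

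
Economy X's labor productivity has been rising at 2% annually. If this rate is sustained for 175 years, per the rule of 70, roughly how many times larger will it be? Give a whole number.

Doubling time ≈ 70/2 = 35.00 years.
175/35.00 ≈ 5 doublings, so about 2^5 = 32×.

32 times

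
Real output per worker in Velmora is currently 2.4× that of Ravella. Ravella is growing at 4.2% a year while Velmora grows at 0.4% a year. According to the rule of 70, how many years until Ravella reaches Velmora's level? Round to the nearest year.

Ravella gains on Velmora at 4.2% − 0.4% = 3.8 points a year.
At that relative rate the gap halves every 70/3.8 ≈ 18.42 years.
A 2.4× gap takes log₂(2.4) ≈ 1.26 halvings to close: 1.26 × 18.42 ≈ 23 years.

around 23 years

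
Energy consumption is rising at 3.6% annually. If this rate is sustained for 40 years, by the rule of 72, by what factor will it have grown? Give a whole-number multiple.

At 3.6% one doubling takes ≈ 20.00 years; 40 years is 2 of them, so ×4.

≈ 4 times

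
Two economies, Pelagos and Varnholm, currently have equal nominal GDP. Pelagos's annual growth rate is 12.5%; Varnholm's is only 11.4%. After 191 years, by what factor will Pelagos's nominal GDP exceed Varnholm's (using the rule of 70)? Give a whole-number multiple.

8 times

Rate gap = 12.5% − 11.4% = 1.1 points.
The ratio doubles every 70/1.1 ≈ 63.64 years.
191/63.64 ≈ 3.00 doublings → ratio ≈ 2^3.00 ≈ 8.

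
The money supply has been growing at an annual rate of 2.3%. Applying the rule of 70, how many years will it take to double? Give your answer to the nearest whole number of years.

30 years

70/2.3 ≈ 30.43, so it doubles roughly every 30 years.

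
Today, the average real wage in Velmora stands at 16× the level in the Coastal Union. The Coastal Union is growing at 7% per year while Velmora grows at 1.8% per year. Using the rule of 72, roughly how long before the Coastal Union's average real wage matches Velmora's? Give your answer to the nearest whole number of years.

the Coastal Union gains on Velmora at 7% − 1.8% = 5.2 points a year.
At that relative rate the gap halves every 72/5.2 ≈ 13.85 years.
A 16× gap closes after 4 halvings: 4 × 13.85 ≈ 55 years.

about 55 years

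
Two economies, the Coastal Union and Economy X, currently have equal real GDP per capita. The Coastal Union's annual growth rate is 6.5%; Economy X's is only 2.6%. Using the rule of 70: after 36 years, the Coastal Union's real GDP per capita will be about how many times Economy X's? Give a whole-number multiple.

roughly 4 times

Rate gap = 6.5% − 2.6% = 3.9 points.
The ratio doubles every 70/3.9 ≈ 17.95 years.
36/17.95 ≈ 2.01 doublings → ratio ≈ 2^2.01 ≈ 4.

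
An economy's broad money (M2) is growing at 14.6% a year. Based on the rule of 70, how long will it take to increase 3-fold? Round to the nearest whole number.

around 8 years

At 14.6% it doubles every 70/14.6 ≈ 4.79 years.
3× is log₂ 3 ≈ 1.58 doublings, so ≈ 1.58 × 4.79 = 8 years.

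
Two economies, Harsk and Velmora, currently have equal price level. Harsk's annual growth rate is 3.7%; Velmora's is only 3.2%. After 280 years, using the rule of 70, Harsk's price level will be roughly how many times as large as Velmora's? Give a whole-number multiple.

Only the 0.5-point difference matters.
70/0.5 ≈ 140.00 years per doubling of the ratio; 280 years gives 2.00 doublings, so ≈ 4×.

approximately 4 times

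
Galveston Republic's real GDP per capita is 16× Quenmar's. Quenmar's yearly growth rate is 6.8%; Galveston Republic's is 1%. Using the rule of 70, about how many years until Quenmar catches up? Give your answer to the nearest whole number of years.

about 48 years

Quenmar gains on Galveston Republic at 6.8% − 1% = 5.8 points a year.
At that relative rate the gap halves every 70/5.8 ≈ 12.07 years.
A 16× gap closes after 4 halvings: 4 × 12.07 ≈ 48 years.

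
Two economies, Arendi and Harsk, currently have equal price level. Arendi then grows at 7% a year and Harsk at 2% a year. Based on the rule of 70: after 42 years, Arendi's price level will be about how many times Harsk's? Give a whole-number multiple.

Rate gap = 7% − 2% = 5 points.
The ratio doubles every 70/5 ≈ 14.00 years.
42/14.00 ≈ 3.00 doublings → ratio ≈ 2^3.00 ≈ 8.

roughly 8 times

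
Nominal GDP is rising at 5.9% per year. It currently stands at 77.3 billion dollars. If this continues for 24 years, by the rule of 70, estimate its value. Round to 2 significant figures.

around 310 billion dollars

It doubles every 70/5.9 ≈ 11.86 years, so 24 years is 2.02 doublings.
2^2.02 ≈ 4.06; 77.3 × 4.06 ≈ 310 billion dollars.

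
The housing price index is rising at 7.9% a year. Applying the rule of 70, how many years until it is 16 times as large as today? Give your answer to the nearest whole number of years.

Doubling time ≈ 70/7.9 = 8.86 years.
Getting to 16× needs 4 doublings: 4 × 8.86 ≈ 35 years.

35 years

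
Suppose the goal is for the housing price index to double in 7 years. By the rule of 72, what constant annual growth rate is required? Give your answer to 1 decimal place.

72 / 7 ≈ 10.29, so about 10.3% annually.

roughly 10.3%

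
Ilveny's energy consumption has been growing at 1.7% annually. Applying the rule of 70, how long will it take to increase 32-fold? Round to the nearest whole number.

Doubling time ≈ 70/1.7 = 41.18 years.
Getting to 32× needs 5 doublings: 5 × 41.18 ≈ 206 years.

approximately 206 years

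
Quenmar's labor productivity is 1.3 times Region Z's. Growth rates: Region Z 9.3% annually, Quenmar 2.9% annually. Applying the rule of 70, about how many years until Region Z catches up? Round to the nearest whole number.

What matters is the difference: 6.4 pp.
Rule of 70 on the gap: the ratio halves every 70/6.4 ≈ 10.94 years.
A 1.3 times gap takes log₂(1.3) ≈ 0.38 halvings to close: 0.38 × 10.94 ≈ 4 years.

≈ 4 years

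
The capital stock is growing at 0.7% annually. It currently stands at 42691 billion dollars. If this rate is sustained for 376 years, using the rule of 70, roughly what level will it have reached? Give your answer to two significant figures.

Doubling time ≈ 70/0.7 = 100.00 years.
376 years is 376/100.00 ≈ 3.76 doublings, a factor of 2^3.76 ≈ 13.55.
42691 × 13.55 ≈ 580000 billion dollars.

≈ 580000 billion dollars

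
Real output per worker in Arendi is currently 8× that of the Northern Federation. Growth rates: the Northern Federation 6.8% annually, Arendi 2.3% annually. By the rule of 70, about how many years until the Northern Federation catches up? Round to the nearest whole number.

What matters is the difference: 4.5 pp.
Rule of 70 on the gap: the ratio halves every 70/4.5 ≈ 15.56 years.
An 8× gap closes after 3 halvings: 3 × 15.56 ≈ 47 years.

about 47 years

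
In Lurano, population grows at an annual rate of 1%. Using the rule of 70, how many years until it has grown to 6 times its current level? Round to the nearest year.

approximately 181 years

At 1% it doubles every 70/1 ≈ 70.00 years.
6× is log₂ 6 ≈ 2.58 doublings, so ≈ 2.58 × 70.00 = 181 years.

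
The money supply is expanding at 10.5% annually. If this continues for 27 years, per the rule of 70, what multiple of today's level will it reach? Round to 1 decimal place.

about 16.6 times

Doubles every ≈ 6.67 years (70/10.5).
27 years is 4.05 doublings; 2^4.05 ≈ 16.6×.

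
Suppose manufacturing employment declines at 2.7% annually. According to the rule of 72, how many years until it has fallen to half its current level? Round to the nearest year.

27 years

Falling at 2.7%, it halves about every 72/2.7 = 26.67 years.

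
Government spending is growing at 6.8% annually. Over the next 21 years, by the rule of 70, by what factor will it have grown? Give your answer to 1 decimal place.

around 4.1 times

Doubles every ≈ 10.29 years (70/6.8).
21 years is 2.04 doublings; 2^2.04 ≈ 4.1×.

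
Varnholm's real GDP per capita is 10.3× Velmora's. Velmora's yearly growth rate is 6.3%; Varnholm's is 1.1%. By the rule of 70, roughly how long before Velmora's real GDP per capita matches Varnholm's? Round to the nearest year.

Velmora gains on Varnholm at 6.3% − 1.1% = 5.2 points a year.
At that relative rate the gap halves every 70/5.2 ≈ 13.46 years.
A 10.3× gap takes log₂(10.3) ≈ 3.36 halvings to close: 3.36 × 13.46 ≈ 45 years.

roughly 45 years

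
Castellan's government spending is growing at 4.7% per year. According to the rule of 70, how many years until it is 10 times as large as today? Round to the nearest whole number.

At 4.7% it doubles every 70/4.7 ≈ 14.89 years.
10× is log₂ 10 ≈ 3.32 doublings, so ≈ 3.32 × 14.89 = 49 years.

about 49 years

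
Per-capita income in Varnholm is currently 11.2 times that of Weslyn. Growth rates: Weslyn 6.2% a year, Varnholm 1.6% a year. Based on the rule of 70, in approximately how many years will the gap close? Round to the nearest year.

53 years

Weslyn gains on Varnholm at 6.2% − 1.6% = 4.6 points a year.
At that relative rate the gap halves every 70/4.6 ≈ 15.22 years.
An 11.2 times gap takes log₂(11.2) ≈ 3.49 halvings to close: 3.49 × 15.22 ≈ 53 years.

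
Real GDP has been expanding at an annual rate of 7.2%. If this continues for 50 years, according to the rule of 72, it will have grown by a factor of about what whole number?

roughly 32 times

72/7.2 ≈ 10.00 years per doubling.
50 years fits 5 doublings: 2^5 = 32.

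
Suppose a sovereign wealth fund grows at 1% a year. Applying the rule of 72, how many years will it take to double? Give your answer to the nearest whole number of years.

At 1%, doubling takes about 72/1 = 72.00 years.

roughly 72 years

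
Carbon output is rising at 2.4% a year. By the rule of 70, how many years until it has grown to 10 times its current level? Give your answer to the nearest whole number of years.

One doubling takes 70/2.4 = 29.17 years.
Reaching 10× takes log₂(10) ≈ 3.32 doublings.
3.32 × 29.17 ≈ 97 years.

around 97 years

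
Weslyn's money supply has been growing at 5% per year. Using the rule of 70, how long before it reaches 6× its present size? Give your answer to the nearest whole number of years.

At 5% it doubles every 70/5 ≈ 14.00 years.
Reaching 6× takes log₂(6) ≈ 2.58 doublings.
2.58 × 14.00 ≈ 36 years.

approximately 36 years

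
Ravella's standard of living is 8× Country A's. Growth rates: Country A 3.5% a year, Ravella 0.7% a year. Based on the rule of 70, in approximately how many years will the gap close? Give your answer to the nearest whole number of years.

The growth-rate gap is 3.5% − 0.7% = 2.8 percentage points.
So the ratio between them halves every 70/2.8 ≈ 25.00 years.
An 8× gap closes after 3 halvings: 3 × 25.00 ≈ 75 years.

roughly 75 years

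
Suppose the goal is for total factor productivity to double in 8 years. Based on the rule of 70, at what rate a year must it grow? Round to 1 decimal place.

approximately 8.8%

70 / 8 ≈ 8.75, so about 8.8% a year.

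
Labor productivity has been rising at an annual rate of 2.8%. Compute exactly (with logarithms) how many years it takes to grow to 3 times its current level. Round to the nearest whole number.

t = ln(3) / ln(1 + 0.028) = 1.0986 / 0.027615 ≈ 39.78.
≈ 40 years.

40 years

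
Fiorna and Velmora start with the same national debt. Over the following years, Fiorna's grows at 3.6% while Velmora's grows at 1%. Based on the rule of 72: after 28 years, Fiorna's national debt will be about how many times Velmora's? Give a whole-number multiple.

Only the 2.6-point difference matters.
72/2.6 ≈ 27.69 years per doubling of the ratio; 28 years gives 1.01 doublings, so ≈ 2×.

roughly 2 times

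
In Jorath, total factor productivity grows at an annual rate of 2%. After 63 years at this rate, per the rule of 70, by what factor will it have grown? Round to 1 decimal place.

Doubles every ≈ 35.00 years (70/2).
63 years is 1.80 doublings; 2^1.80 ≈ 3.5×.

around 3.5 times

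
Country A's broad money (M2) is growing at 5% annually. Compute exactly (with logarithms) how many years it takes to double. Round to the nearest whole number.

14 years

t = ln(2) / ln(1 + 0.05) = 0.6931 / 0.048790 ≈ 14.21.
≈ 14 years.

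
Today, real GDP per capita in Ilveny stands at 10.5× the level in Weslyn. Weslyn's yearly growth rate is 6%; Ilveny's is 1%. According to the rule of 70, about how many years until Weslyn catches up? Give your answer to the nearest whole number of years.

What matters is the difference: 5 pp.
Rule of 70 on the gap: the ratio halves every 70/5 ≈ 14.00 years.
A 10.5× gap takes log₂(10.5) ≈ 3.39 halvings to close: 3.39 × 14.00 ≈ 47 years.

around 47 years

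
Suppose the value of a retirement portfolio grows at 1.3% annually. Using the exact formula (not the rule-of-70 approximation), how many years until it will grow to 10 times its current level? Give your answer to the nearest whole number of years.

t = ln(10) / ln(1 + 0.013) = 2.3026 / 0.012916 ≈ 178.28.
≈ 178 years.

178 years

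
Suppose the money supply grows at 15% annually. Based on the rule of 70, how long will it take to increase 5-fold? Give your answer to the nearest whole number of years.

around 11 years

One doubling takes 70/15 = 4.67 years.
5× is log₂ 5 ≈ 2.32 doublings, so ≈ 2.32 × 4.67 = 11 years.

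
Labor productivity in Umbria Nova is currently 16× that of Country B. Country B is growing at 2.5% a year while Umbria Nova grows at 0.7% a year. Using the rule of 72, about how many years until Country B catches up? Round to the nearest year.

Country B gains on Umbria Nova at 2.5% − 0.7% = 1.8 points a year.
At that relative rate the gap halves every 72/1.8 ≈ 40.00 years.
A 16× gap closes after 4 halvings: 4 × 40.00 ≈ 160 years.

about 160 years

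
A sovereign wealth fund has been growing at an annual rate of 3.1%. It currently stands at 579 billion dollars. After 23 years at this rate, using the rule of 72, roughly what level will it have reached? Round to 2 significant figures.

approximately 1200 billion dollars

Doubling time ≈ 72/3.1 = 23.23 years.
23 years is 23/23.23 ≈ 0.99 doublings, a factor of 2^0.99 ≈ 1.99.
579 × 1.99 ≈ 1200 billion dollars.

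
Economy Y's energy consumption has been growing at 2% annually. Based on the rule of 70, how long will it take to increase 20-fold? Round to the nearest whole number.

around 151 years

One doubling takes 70/2 = 35.00 years.
20× is log₂ 20 ≈ 4.32 doublings, so ≈ 4.32 × 35.00 = 151 years.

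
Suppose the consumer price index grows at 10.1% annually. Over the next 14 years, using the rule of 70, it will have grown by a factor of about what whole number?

approximately 4 times

70/10.1 ≈ 6.93 years per doubling.
14 years fits 2 doublings: 2^2 = 4.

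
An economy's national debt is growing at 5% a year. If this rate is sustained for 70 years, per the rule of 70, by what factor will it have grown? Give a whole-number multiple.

70/5 ≈ 14.00 years per doubling.
70 years fits 5 doublings: 2^5 = 32.

roughly 32 times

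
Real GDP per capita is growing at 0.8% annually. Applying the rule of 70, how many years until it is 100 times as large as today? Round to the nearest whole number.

≈ 581 years

Doubling time ≈ 70/0.8 = 87.50 years.
100× is log₂ 100 ≈ 6.64 doublings, so ≈ 6.64 × 87.50 = 581 years.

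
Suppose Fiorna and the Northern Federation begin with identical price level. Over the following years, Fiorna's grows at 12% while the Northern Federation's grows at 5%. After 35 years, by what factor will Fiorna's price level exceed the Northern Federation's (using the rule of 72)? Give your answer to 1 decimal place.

around 10.6 times

Rate gap = 12% − 5% = 7 points.
The ratio doubles every 72/7 ≈ 10.29 years.
35/10.29 ≈ 3.40 doublings → ratio ≈ 2^3.40 ≈ 10.6.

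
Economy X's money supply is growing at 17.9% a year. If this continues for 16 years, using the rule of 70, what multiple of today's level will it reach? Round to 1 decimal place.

Doubling time ≈ 70/17.9 = 3.91 years.
16 years / 3.91 ≈ 4.09 doublings → factor 2^4.09 ≈ 17.0.

≈ 17.0 times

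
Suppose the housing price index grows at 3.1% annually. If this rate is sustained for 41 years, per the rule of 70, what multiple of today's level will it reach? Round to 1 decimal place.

Doubles every ≈ 22.58 years (70/3.1).
41 years is 1.82 doublings; 2^1.82 ≈ 3.5×.

approximately 3.5 times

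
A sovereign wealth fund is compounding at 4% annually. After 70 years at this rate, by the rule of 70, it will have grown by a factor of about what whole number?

At 4% one doubling takes ≈ 17.50 years; 70 years is 4 of them, so ×16.

≈ 16 times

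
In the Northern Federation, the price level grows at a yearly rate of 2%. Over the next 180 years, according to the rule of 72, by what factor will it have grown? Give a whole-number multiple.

≈ 32 times

Doubling time ≈ 72/2 = 36.00 years.
180/36.00 ≈ 5 doublings, so about 2^5 = 32×.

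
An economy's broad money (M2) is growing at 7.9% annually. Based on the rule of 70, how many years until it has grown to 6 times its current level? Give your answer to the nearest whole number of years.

At 7.9% it doubles every 70/7.9 ≈ 8.86 years.
6× is log₂ 6 ≈ 2.58 doublings, so ≈ 2.58 × 8.86 = 23 years.

roughly 23 years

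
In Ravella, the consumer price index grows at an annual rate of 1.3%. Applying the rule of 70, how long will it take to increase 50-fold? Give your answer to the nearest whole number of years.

roughly 304 years

At 1.3% it doubles every 70/1.3 ≈ 53.85 years.
50× is log₂ 50 ≈ 5.64 doublings, so ≈ 5.64 × 53.85 = 304 years.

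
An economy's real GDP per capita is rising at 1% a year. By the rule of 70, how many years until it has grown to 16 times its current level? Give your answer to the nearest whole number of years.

about 280 years

At 1% it doubles every 70/1 ≈ 70.00 years.
Getting to 16× needs 4 doublings: 4 × 70.00 ≈ 280 years.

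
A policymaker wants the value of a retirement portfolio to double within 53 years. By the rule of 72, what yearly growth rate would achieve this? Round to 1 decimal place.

72 / 53 ≈ 1.36, so about 1.4% per year.

≈ 1.4% per year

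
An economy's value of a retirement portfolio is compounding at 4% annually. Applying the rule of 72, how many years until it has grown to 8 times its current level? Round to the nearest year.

Doubling time ≈ 72/4 = 18.00 years.
Getting to 8× needs 3 doublings: 3 × 18.00 ≈ 54 years.

54 years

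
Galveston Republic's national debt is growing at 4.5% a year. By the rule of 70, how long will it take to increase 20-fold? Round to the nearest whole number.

roughly 67 years

At 4.5% it doubles every 70/4.5 ≈ 15.56 years.
Reaching 20× takes log₂(20) ≈ 4.32 doublings.
4.32 × 15.56 ≈ 67 years.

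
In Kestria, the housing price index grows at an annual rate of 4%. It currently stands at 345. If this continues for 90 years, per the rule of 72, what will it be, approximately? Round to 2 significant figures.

≈ 11000

It doubles every 72/4 ≈ 18.00 years, so 90 years is 5.00 doublings.
2^5.00 ≈ 32.00; 345 × 32.00 ≈ 11000.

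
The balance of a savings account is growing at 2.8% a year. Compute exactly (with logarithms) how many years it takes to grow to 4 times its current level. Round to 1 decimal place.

t = ln(4) / ln(1 + 0.028) = 1.3863 / 0.027615 ≈ 50.20.

50.2 years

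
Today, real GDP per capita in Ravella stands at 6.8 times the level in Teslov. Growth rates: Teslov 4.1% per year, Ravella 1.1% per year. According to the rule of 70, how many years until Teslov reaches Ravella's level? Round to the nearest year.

around 65 years

Teslov gains on Ravella at 4.1% − 1.1% = 3 points a year.
At that relative rate the gap halves every 70/3 ≈ 23.33 years.
A 6.8 times gap takes log₂(6.8) ≈ 2.77 halvings to close: 2.77 × 23.33 ≈ 65 years.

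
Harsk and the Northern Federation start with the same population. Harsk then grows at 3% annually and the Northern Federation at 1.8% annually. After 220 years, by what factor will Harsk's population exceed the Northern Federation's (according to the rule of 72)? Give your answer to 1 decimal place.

approximately 12.7 times

Harsk pulls ahead at 1.2 pp per year, so the ratio doubles every 72/1.2 ≈ 60.00 years.
In 220 years that's 3.67 doublings: 2^3.67 ≈ 12.7.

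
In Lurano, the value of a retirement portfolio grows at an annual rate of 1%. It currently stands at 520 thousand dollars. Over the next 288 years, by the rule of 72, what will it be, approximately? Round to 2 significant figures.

It doubles every 72/1 ≈ 72.00 years, so 288 years is 4.00 doublings.
2^4.00 ≈ 16.00; 520 × 16.00 ≈ 8300 thousand dollars.

≈ 8300 thousand dollars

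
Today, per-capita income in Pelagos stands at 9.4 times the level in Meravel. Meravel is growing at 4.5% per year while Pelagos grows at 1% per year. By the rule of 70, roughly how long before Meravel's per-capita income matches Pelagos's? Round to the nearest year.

about 65 years

Meravel gains on Pelagos at 4.5% − 1% = 3.5 points a year.
At that relative rate the gap halves every 70/3.5 ≈ 20.00 years.
A 9.4 times gap takes log₂(9.4) ≈ 3.23 halvings to close: 3.23 × 20.00 ≈ 65 years.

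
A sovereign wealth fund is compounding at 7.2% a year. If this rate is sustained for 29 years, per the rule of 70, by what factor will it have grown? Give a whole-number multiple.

about 8 times

Doubling time ≈ 70/7.2 = 9.72 years.
29/9.72 ≈ 3 doublings, so about 2^3 = 8×.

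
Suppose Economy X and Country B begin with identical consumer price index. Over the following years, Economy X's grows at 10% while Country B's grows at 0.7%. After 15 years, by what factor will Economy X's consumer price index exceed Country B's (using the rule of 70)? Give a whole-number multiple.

approximately 4 times

Rate gap = 10% − 0.7% = 9.3 points.
The ratio doubles every 70/9.3 ≈ 7.53 years.
15/7.53 ≈ 1.99 doublings → ratio ≈ 2^1.99 ≈ 4.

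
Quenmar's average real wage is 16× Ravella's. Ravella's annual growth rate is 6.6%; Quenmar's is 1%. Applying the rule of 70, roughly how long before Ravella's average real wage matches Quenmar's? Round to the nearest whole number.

What matters is the difference: 5.6 pp.
Rule of 70 on the gap: the ratio halves every 70/5.6 ≈ 12.50 years.
A 16× gap closes after 4 halvings: 4 × 12.50 ≈ 50 years.

about 50 years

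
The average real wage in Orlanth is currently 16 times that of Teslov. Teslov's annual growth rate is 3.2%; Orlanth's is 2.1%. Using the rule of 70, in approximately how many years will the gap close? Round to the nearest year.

≈ 255 years

Teslov gains on Orlanth at 3.2% − 2.1% = 1.1 points a year.
At that relative rate the gap halves every 70/1.1 ≈ 63.64 years.
A 16 times gap closes after 4 halvings: 4 × 63.64 ≈ 255 years.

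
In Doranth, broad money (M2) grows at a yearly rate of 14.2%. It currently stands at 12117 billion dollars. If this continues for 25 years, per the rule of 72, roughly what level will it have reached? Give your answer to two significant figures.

around 370000 billion dollars

Doubling time ≈ 72/14.2 = 5.07 years.
25 years is 25/5.07 ≈ 4.93 doublings, a factor of 2^4.93 ≈ 30.48.
12117 × 30.48 ≈ 370000 billion dollars.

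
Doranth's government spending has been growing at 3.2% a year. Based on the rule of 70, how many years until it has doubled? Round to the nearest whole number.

70/3.2 ≈ 21.88, so it doubles roughly every 22 years.

around 22 years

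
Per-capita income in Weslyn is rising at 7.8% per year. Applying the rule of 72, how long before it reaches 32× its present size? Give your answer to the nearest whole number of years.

roughly 46 years

Doubling time ≈ 72/7.8 = 9.23 years.
Getting to 32× needs 5 doublings: 5 × 9.23 ≈ 46 years.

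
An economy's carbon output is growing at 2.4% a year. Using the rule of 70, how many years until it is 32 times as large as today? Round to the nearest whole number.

about 146 years

Doubling time ≈ 70/2.4 = 29.17 years.
Getting to 32× needs 5 doublings: 5 × 29.17 ≈ 146 years.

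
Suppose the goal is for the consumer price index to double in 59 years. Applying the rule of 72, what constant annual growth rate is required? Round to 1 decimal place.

72 / 59 ≈ 1.22, so about 1.2% a year.

roughly 1.2% a year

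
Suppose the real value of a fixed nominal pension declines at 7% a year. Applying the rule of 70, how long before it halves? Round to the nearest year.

The rule works in reverse for decay: 70/7 ≈ 10.00 years to halve.

10 years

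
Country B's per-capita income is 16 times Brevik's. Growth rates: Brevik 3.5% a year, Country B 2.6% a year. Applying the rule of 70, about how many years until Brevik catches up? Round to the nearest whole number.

≈ 311 years

The growth-rate gap is 3.5% − 2.6% = 0.9 percentage points.
So the ratio between them halves every 70/0.9 ≈ 77.78 years.
A 16 times gap closes after 4 halvings: 4 × 77.78 ≈ 311 years.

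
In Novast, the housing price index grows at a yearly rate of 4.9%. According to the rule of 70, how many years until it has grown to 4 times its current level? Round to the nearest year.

One doubling takes 70/4.9 = 14.29 years.
4 = 2^2, so 2 doublings → 29 years.

29 years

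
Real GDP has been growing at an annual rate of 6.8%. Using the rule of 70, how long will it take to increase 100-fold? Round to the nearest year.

68 years

Doubling time ≈ 70/6.8 = 10.29 years.
100× is log₂ 100 ≈ 6.64 doublings, so ≈ 6.64 × 10.29 = 68 years.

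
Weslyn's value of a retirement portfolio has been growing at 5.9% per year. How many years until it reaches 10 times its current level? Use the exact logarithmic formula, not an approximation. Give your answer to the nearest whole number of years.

t = ln(10) / ln(1 + 0.059) = 2.3026 / 0.057325 ≈ 40.17.
≈ 40 years.

40 years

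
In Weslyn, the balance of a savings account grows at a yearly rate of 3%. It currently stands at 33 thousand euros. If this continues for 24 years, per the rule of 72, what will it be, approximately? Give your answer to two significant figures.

It doubles every 72/3 ≈ 24.00 years, so 24 years is 1.00 doublings.
2^1.00 ≈ 2.00; 33 × 2.00 ≈ 66 thousand euros.

≈ 66 thousand euros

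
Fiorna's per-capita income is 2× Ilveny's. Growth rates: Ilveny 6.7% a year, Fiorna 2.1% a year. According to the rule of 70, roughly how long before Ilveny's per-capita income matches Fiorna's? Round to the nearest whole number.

Ilveny gains on Fiorna at 6.7% − 2.1% = 4.6 points a year.
At that relative rate the gap halves every 70/4.6 ≈ 15.22 years.
A 2× gap closes after 1 halving: 1 × 15.22 ≈ 15 years.

roughly 15 years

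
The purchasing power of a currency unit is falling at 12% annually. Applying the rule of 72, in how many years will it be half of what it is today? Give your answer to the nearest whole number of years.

about 6 years

Falling at 12%, it halves about every 72/12 = 6.00 years.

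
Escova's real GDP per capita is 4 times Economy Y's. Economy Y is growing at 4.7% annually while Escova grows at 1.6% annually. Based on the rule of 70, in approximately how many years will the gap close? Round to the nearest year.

approximately 45 years

The growth-rate gap is 4.7% − 1.6% = 3.1 percentage points.
So the ratio between them halves every 70/3.1 ≈ 22.58 years.
A 4 times gap closes after 2 halvings: 2 × 22.58 ≈ 45 years.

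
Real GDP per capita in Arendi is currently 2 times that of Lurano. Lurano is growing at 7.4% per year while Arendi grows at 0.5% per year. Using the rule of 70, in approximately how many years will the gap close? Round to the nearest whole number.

about 10 years

Lurano gains on Arendi at 7.4% − 0.5% = 6.9 points a year.
At that relative rate the gap halves every 70/6.9 ≈ 10.14 years.
A 2 times gap closes after 1 halving: 1 × 10.14 ≈ 10 years.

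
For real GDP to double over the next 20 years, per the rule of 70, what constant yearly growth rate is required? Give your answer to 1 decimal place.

around 3.5%

70 / 20 ≈ 3.50, so about 3.5% per year.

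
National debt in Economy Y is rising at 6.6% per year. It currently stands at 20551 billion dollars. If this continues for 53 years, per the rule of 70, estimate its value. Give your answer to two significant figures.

It doubles every 70/6.6 ≈ 10.61 years, so 53 years is 5.00 doublings.
2^5.00 ≈ 32.00; 20551 × 32.00 ≈ 660000 billion dollars.

660000 billion dollars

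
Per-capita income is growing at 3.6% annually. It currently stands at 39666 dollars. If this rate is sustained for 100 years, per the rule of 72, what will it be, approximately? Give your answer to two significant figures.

It doubles every 72/3.6 ≈ 20.00 years, so 100 years is 5.00 doublings.
2^5.00 ≈ 32.00; 39666 × 32.00 ≈ 1300000 dollars.

roughly 1300000 dollars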